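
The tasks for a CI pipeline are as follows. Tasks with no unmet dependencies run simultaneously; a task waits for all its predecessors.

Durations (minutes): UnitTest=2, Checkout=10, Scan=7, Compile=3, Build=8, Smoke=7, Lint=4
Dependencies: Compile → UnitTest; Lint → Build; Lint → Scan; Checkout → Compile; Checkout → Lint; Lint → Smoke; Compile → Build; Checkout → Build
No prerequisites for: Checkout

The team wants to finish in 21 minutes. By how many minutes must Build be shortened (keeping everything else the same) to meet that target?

Current finish: 22 minutes; target: 21.
Build is on every critical path, so each minute cut from Build cuts the finish by one (this holds down to a finish of 21).
Need 22 − 21 = 1 minute off Build → Build becomes 7 minutes, finish becomes 21.

1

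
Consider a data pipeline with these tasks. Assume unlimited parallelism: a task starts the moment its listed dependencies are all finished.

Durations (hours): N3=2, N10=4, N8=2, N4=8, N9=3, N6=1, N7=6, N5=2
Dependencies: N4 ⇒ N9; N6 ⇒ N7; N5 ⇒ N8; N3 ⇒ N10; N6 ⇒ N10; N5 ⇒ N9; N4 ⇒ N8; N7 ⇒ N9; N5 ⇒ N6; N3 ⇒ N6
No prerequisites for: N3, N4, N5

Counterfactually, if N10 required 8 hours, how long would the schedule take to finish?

As given, the longest chain is N3→N6→N7→N9 = 2+1+6+3 = 12, so the finish is 12 hours.
The longest path through N10 is only 7 hours, so N10 has float 5.
That remains the longest chain; total 12 hours.

12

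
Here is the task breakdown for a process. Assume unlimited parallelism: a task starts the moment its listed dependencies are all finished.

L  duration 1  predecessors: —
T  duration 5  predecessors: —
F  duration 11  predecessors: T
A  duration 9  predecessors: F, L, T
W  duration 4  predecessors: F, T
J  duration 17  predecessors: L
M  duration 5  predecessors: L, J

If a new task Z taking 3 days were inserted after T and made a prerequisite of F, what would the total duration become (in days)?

Originally the job takes 25 days.
With Z inserted, F now waits for max(T, Z).
New critical path: T→Z→F→A = 5+3+11+9 = 28 ⇒ 28 days.

28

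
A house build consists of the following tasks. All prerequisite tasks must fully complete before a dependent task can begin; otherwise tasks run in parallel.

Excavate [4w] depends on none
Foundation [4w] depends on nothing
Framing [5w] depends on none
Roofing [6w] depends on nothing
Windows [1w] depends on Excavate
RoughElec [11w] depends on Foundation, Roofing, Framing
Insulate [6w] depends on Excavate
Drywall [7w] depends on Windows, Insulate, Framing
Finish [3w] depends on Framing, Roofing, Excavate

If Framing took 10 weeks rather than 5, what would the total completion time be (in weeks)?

21

Actual critical path: Excavate→Insulate→Drywall = 4+6+7 = 17 ⇒ 17 weeks.
Framing has 1 week of float (longest path through it is 16).
The binding chain switches to Framing→RoughElec = 10+11 = 21; finish 21 weeks.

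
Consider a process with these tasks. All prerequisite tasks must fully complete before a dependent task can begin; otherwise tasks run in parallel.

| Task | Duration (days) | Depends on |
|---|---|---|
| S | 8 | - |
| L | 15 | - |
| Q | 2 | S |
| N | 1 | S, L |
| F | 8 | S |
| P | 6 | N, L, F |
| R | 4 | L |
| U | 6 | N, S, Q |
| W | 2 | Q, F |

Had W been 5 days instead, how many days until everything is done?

The binding path is S→F→P = 8+8+6 = 22; finish at 22 days.
W has 4 days of float (longest path through it is 18).
The critical path is still S→F→P; finish is now 22 days.

22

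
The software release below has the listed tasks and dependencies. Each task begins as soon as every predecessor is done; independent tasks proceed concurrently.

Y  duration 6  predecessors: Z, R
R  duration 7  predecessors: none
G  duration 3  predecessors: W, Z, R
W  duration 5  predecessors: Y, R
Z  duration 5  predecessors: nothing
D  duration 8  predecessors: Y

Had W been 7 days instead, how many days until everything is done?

Actual critical path: R→Y→W→G = 7+6+5+3 = 21 ⇒ 21 days.
W is on the critical path; changing it to 7 makes that path 23 days.
The critical path is still R→Y→W→G; finish is now 23 days.

23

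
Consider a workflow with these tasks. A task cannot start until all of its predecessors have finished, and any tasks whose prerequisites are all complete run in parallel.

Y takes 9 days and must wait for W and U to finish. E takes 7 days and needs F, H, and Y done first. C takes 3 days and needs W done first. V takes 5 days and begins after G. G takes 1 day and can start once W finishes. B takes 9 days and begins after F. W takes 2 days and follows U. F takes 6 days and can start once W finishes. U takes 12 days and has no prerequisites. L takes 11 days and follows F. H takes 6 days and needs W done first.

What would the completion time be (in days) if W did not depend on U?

28

Original critical path: U→W→F→L = 12+2+6+11 = 31 ⇒ 31 days.
Without U→W, W's earliest start moves from 12 to 0.
New critical path: U→Y→E = 12+9+7 = 28 ⇒ 28 days.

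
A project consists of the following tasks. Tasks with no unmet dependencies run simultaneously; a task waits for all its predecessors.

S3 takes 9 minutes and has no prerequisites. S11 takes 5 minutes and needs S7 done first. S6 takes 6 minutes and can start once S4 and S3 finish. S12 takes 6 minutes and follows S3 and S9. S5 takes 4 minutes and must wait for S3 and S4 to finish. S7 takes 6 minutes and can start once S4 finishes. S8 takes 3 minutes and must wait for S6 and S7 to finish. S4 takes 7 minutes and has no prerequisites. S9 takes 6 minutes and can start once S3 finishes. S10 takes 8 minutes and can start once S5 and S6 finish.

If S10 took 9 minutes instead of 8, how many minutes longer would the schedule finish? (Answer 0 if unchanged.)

1

Critical path before the change: S3→S6→S10 = 9+6+8 = 23 giving 23 minutes.
S10 is on the critical path; changing it to 9 makes that path 24 minutes.
That remains the longest chain; total 24 minutes.
Change in finish: 24 − 23 = +1 minutes.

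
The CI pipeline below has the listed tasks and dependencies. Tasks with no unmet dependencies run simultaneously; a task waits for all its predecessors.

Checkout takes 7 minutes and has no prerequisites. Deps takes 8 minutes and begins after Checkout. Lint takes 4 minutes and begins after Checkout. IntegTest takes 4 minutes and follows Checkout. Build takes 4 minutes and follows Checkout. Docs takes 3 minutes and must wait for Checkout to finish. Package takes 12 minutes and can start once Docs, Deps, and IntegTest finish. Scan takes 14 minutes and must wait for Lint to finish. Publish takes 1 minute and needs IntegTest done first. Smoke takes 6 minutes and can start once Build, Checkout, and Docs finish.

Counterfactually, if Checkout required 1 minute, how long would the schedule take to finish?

As given, the longest chain is Checkout→Deps→Package = 7+8+12 = 27, so the finish is 27 minutes.
Checkout is on the critical path; changing it to 1 makes that path 21 minutes.
No other chain overtakes it, so the finish is 21 minutes.

21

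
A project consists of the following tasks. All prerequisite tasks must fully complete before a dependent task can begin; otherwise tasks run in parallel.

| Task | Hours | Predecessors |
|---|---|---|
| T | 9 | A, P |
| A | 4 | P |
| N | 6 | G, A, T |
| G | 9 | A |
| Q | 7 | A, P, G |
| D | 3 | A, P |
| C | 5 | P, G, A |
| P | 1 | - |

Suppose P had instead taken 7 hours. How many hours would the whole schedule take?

Critical path before the change: P→A→G→Q = 1+4+9+7 = 21 giving 21 hours.
P lies on that path, so at 7 hours the path becomes 27 hours.
The critical path is still P→A→G→Q; finish is now 27 hours.

27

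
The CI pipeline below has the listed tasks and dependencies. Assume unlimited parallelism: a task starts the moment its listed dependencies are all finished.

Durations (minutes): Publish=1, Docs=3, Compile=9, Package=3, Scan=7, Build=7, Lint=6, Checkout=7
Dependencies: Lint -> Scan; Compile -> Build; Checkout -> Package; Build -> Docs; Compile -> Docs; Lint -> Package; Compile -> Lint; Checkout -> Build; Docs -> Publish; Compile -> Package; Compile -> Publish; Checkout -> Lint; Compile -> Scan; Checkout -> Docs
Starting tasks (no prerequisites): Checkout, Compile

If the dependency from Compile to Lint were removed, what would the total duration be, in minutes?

20

Original critical path: Compile→Lint→Scan = 9+6+7 = 22 ⇒ 22 minutes.
Without Compile→Lint, Lint's earliest start moves from 9 to 7.
After: Checkout→Lint→Scan = 7+6+7 = 20 → 20 minutes.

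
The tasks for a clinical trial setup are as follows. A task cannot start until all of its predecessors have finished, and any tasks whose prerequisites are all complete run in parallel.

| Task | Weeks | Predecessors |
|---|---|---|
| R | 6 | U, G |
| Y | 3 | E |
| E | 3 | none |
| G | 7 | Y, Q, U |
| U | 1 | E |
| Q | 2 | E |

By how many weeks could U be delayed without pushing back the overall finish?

2

Critical path: E→Y→G→R = 3+3+7+6 = 19, so the finish is 19 weeks.
The longest chain containing U totals 17 weeks.
Float = 19 − 17 = 2.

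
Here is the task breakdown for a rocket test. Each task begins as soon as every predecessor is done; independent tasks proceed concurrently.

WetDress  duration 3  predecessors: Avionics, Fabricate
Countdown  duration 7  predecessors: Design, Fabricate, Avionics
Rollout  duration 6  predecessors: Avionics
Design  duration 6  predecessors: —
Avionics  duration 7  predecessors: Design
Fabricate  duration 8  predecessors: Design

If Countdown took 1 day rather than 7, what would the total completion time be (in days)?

19

As given, the longest chain is Design→Fabricate→Countdown = 6+8+7 = 21, so the finish is 21 days.
Countdown is on the critical path; changing it to 1 makes that path 15 days.
New critical path: Design→Avionics→Rollout = 6+7+6 = 19 ⇒ 19 days.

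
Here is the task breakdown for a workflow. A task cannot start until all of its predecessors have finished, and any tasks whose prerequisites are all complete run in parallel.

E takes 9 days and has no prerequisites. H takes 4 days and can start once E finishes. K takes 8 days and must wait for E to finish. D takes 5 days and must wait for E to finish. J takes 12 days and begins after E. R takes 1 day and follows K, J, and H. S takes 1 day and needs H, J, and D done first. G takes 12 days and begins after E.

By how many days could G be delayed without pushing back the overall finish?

1

The longest chain is E→J→R = 9+12+1 = 22; overall finish 22 days.
The longest chain containing G totals 21 days.
Slack of G = 10 − 9 = 1 day.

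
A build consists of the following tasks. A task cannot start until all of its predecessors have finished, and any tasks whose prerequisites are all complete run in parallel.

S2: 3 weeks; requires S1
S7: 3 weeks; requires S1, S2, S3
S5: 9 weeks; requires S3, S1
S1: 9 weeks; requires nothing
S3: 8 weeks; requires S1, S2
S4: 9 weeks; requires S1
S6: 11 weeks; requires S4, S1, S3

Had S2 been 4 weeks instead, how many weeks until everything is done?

As given, the longest chain is S1→S2→S3→S6 = 9+3+8+11 = 31, so the finish is 31 weeks.
Since S2 is critical, the +1 change carries straight to that chain (now 32 weeks).
That remains the longest chain; total 32 weeks.

32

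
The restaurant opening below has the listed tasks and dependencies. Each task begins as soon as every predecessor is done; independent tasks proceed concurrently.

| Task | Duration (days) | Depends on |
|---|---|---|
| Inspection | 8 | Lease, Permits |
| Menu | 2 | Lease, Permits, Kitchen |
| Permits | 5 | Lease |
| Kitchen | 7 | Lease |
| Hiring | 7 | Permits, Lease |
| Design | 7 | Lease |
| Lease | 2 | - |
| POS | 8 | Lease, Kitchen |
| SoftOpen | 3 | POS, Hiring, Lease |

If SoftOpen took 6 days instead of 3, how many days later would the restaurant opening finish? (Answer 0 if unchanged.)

The binding path is Lease→Kitchen→POS→SoftOpen = 2+7+8+3 = 20; finish at 20 days.
SoftOpen lies on that path, so at 6 days the path becomes 23 days.
That remains the longest chain; total 23 days.
Change in finish: 23 − 20 = +3 days.

3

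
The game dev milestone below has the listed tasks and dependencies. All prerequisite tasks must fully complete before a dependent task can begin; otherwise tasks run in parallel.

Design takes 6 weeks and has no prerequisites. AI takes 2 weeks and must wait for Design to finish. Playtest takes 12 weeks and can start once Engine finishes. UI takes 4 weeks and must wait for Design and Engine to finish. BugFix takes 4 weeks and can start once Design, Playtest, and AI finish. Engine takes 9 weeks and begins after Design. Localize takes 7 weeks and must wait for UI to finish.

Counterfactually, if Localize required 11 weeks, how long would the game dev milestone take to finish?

31

Critical path before the change: Design→Engine→Playtest→BugFix = 6+9+12+4 = 31 giving 31 weeks.
Localize has 5 weeks of float (longest path through it is 26).
That remains the longest chain; total 31 weeks.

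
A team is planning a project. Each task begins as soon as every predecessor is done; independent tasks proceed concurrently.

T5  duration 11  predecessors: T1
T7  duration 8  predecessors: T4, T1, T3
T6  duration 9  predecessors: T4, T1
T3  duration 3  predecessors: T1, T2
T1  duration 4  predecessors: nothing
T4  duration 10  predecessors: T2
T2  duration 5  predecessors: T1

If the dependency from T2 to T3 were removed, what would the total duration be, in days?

28

Before: longest chain T1→T2→T4→T6 = 4+5+10+9 = 28, finish 28.
Without T2→T3, T3's earliest start moves from 9 to 4.
After: T1→T2→T4→T6 = 4+5+10+9 = 28 → 28 days.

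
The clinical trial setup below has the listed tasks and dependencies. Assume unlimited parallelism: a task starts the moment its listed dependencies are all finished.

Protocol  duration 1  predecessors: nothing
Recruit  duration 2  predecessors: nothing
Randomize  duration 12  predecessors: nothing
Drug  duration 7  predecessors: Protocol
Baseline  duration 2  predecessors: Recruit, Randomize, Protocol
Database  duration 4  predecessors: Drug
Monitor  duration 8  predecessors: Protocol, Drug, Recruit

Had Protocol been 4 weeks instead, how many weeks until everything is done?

The binding path is Protocol→Drug→Monitor = 1+7+8 = 16; finish at 16 weeks.
Protocol lies on that path, so at 4 weeks the path becomes 19 weeks.
The critical path is still Protocol→Drug→Monitor; finish is now 19 weeks.

19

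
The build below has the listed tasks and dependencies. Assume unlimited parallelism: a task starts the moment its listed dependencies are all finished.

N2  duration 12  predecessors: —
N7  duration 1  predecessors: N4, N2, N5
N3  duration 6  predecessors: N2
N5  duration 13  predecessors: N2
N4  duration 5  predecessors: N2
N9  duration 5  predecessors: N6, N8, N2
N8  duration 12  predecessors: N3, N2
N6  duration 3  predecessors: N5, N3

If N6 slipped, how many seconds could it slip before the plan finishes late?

2

The longest chain is N2→N3→N8→N9 = 12+6+12+5 = 35; overall finish 35 seconds.
The longest chain containing N6 totals 33 seconds.
So N6 can slip 30 − 28 = 2 seconds.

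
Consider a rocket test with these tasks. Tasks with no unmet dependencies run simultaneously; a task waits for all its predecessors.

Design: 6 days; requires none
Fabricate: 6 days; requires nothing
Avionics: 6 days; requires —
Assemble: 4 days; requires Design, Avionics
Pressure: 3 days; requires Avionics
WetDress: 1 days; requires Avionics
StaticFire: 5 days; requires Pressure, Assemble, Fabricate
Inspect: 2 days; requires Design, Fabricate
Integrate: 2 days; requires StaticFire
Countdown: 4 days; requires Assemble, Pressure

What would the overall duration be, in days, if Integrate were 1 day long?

16

Actual critical path: Design→Assemble→StaticFire→Integrate = 6+4+5+2 = 17 ⇒ 17 days.
Integrate lies on that path, so at 1 day the path becomes 16 days.
That remains the longest chain; total 16 days.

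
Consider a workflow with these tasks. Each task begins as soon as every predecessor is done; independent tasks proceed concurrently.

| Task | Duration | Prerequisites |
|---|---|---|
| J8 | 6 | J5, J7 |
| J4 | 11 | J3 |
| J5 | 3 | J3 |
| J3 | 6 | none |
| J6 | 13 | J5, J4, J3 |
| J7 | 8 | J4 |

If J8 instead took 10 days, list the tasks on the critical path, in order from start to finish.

Actual critical path: J3→J4→J7→J8 = 6+11+8+6 = 31 ⇒ 31 days.
J8 is on the critical path; changing it to 10 makes that path 35 days.
The critical path is still J3→J4→J7→J8; finish is now 35 days.

J3, J4, J7, J8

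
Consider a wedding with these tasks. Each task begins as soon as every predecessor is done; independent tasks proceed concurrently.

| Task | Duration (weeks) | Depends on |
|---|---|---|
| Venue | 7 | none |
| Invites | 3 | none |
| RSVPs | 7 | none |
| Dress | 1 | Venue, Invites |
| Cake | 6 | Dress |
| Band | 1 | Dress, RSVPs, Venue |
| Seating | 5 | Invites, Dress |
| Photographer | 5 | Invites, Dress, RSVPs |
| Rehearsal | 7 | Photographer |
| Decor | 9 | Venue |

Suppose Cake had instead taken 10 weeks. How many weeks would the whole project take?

As given, the longest chain is Venue→Dress→Photographer→Rehearsal = 7+1+5+7 = 20, so the finish is 20 weeks.
Cake has 6 weeks of float (longest path through it is 14).
That remains the longest chain; total 20 weeks.

20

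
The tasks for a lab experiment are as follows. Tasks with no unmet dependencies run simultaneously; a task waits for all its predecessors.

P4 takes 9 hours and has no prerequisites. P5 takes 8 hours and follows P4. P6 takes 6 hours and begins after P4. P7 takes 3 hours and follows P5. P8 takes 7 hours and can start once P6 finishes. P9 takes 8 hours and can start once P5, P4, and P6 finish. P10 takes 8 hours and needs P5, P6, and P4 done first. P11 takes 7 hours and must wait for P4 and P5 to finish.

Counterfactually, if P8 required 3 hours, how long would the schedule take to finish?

25

Baseline: P4→P5→P9 = 9+8+8 = 25 → 25 hours.
P8 is off the critical path — its longest chain is 22 hours, giving 3 of slack.
The critical path is still P4→P5→P9; finish is now 25 hours.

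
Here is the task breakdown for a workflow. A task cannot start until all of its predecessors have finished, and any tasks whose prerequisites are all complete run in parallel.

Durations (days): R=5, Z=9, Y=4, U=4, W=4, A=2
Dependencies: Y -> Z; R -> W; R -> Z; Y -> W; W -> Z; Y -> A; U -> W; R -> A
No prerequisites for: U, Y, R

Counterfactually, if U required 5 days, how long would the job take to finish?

Critical path before the change: R→W→Z = 5+4+9 = 18 giving 18 days.
U has 1 day of float (longest path through it is 17).
Now U→W→Z = 5+4+9 = 18 is longest, so the finish becomes 18 days.

18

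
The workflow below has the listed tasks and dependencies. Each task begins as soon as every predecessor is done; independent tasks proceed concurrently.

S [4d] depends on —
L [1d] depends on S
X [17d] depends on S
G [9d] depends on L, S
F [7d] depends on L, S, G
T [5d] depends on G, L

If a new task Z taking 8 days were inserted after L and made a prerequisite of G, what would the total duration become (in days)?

Originally the workflow takes 21 days.
With Z inserted, G now waits for max(L, S, Z).
New critical path: S→L→Z→G→F = 4+1+8+9+7 = 29 ⇒ 29 days.

29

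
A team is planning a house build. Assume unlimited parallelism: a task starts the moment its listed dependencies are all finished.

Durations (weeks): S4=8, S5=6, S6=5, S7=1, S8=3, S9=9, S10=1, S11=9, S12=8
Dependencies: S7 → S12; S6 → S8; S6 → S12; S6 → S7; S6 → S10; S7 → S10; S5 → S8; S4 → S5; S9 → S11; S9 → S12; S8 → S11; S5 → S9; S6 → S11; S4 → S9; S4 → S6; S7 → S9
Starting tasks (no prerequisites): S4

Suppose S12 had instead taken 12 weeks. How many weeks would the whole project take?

35

Baseline: S4→S5→S9→S11 = 8+6+9+9 = 32 → 32 weeks.
The longest path through S12 is only 31 weeks, so S12 has float 1.
New critical path: S4→S5→S9→S12 = 8+6+9+12 = 35 ⇒ 35 weeks.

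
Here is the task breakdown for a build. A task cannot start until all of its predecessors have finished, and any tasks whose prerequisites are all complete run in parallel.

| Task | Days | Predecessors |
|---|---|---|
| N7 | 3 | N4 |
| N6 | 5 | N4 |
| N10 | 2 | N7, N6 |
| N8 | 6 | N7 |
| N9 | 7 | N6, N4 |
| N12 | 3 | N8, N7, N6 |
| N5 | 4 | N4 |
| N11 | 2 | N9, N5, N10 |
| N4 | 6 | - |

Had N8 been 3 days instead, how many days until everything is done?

Baseline: N4→N6→N9→N11 = 6+5+7+2 = 20 → 20 days.
The longest path through N8 is only 18 days, so N8 has float 2.
The critical path is still N4→N6→N9→N11; finish is now 20 days.

20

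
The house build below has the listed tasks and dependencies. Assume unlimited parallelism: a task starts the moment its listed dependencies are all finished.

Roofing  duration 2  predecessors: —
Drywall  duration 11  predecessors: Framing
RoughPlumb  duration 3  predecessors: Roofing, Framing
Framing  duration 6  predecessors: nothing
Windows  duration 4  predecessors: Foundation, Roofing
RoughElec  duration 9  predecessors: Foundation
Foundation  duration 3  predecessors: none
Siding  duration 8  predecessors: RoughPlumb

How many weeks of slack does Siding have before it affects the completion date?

0

Critical path: Framing→RoughPlumb→Siding = 6+3+8 = 17, so the finish is 17 weeks.
Siding finishes as early as 17 and must finish by 17.
Slack of Siding = 9 − 9 = 0 weeks.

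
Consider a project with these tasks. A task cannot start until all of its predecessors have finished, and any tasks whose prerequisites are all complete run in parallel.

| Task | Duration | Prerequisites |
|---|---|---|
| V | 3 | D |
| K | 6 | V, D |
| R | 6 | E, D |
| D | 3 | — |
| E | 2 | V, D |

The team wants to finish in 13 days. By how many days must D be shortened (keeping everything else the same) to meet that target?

1

Current finish: 14 days; target: 13.
D is on every critical path, so each day cut from D cuts the finish by one (this holds down to a finish of 12).
Need 14 − 13 = 1 day off D → D becomes 2 days, finish becomes 13.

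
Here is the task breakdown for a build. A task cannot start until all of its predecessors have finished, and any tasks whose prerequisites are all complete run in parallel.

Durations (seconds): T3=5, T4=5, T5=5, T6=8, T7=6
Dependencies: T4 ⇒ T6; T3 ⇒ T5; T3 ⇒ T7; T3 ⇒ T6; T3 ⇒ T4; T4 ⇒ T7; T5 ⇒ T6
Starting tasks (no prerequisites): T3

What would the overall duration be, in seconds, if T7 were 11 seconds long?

21

Baseline: T3→T4→T6 = 5+5+8 = 18 → 18 seconds.
T7 has 2 seconds of float (longest path through it is 16).
Now T3→T4→T7 = 5+5+11 = 21 is longest, so the finish becomes 21 seconds.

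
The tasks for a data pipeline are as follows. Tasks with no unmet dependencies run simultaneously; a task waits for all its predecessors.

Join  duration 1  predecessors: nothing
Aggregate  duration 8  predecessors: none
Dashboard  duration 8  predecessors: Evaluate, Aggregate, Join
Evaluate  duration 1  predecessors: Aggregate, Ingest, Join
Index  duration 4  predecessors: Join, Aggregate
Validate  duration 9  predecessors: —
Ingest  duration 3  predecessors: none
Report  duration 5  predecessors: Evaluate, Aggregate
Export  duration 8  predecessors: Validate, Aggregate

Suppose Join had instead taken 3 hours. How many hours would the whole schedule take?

17

As given, the longest chain is Validate→Export = 9+8 = 17, so the finish is 17 hours.
The longest path through Join is only 10 hours, so Join has float 7.
The critical path is still Validate→Export; finish is now 17 hours.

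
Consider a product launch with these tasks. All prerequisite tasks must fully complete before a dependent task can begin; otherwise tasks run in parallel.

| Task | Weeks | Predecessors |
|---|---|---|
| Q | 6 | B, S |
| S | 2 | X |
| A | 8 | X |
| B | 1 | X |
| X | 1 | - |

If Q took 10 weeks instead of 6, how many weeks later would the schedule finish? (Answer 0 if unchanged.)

Critical path before the change: X→S→Q = 1+2+6 = 9 giving 9 weeks.
Since Q is critical, the +4 change carries straight to that chain (now 13 weeks).
The critical path is still X→S→Q; finish is now 13 weeks.
Change in finish: 13 − 9 = +4 weeks.

4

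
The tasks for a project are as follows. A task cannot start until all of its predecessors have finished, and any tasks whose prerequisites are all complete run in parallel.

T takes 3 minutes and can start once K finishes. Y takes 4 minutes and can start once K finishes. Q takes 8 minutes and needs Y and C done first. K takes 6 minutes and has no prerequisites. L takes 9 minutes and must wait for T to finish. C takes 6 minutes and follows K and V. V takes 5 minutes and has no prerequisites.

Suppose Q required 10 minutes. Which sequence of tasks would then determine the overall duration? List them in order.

K, C, Q

Baseline: K→C→Q = 6+6+8 = 20 → 20 minutes.
Since Q is critical, the +2 change carries straight to that chain (now 22 minutes).
No other chain overtakes it, so the finish is 22 minutes.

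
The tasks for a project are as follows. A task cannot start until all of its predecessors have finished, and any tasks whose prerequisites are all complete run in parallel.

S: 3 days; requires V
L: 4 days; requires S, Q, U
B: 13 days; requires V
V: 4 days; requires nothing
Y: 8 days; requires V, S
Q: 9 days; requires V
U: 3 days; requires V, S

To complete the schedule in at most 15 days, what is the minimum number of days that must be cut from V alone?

Current finish: 17 days; target: 15.
V is on every critical path, so each day cut from V cuts the finish by one (this holds down to a finish of 14).
Need 17 − 15 = 2 days off V → V becomes 2 days, finish becomes 15.

2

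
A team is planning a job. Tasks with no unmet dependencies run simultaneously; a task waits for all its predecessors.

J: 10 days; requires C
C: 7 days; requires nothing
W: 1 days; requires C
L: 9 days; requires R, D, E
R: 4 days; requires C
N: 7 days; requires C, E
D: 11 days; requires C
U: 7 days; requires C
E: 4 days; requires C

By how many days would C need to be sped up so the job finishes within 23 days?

4

Current finish: 27 days; target: 23.
C is on every critical path, so each day cut from C cuts the finish by one (this holds down to a finish of 21).
Need 27 − 23 = 4 days off C → C becomes 3 days, finish becomes 23.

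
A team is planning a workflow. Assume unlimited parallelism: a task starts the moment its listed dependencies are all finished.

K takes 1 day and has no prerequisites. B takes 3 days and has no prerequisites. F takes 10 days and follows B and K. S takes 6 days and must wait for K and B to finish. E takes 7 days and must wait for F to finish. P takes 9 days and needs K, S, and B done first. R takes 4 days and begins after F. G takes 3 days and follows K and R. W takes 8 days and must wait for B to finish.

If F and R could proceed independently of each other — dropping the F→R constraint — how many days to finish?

Original critical path: B→F→E = 3+10+7 = 20 ⇒ 20 days.
Without F→R, R's earliest start moves from 13 to 0.
The longest chain is now B→F→E = 3+10+7 = 20, so the workflow takes 20 days.

20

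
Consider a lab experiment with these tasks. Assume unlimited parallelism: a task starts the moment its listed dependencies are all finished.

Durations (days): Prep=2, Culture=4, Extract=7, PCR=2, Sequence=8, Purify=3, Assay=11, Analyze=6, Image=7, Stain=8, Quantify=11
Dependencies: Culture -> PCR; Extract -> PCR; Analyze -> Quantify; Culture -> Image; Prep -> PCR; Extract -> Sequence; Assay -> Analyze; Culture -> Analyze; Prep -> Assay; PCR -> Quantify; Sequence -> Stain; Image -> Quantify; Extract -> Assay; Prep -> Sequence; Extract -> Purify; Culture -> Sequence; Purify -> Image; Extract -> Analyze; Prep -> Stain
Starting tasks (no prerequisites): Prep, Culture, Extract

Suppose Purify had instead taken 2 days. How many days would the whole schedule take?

Actual critical path: Extract→Assay→Analyze→Quantify = 7+11+6+11 = 35 ⇒ 35 days.
The longest path through Purify is only 28 days, so Purify has float 7.
That remains the longest chain; total 35 days.

35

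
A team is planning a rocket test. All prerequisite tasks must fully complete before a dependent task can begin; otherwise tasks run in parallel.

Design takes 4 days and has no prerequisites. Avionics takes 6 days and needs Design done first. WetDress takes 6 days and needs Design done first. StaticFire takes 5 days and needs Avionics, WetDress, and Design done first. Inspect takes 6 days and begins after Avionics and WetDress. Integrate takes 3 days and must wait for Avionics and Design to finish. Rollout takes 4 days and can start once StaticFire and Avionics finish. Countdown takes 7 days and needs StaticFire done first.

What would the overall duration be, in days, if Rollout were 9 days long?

24

Critical path before the change: Design→Avionics→StaticFire→Countdown = 4+6+5+7 = 22 giving 22 days.
Rollout has 3 days of float (longest path through it is 19).
Now Design→Avionics→StaticFire→Rollout = 4+6+5+9 = 24 is longest, so the finish becomes 24 days.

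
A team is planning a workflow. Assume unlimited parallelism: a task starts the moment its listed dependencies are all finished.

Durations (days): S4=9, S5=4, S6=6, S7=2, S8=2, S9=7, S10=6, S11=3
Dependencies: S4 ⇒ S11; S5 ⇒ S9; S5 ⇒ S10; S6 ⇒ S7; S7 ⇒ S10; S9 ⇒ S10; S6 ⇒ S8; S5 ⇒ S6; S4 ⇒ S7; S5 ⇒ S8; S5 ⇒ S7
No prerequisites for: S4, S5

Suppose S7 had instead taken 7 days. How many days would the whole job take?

23

Actual critical path: S5→S6→S7→S10 = 4+6+2+6 = 18 ⇒ 18 days.
Since S7 is critical, the +5 change carries straight to that chain (now 23 days).
The critical path is still S5→S6→S7→S10; finish is now 23 days.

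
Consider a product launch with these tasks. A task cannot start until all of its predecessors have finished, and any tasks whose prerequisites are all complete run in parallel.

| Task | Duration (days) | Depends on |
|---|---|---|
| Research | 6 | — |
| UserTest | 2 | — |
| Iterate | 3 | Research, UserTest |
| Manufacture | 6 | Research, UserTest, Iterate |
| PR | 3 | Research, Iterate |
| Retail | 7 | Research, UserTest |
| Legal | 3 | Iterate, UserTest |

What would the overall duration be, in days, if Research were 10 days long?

Actual critical path: Research→Iterate→Manufacture = 6+3+6 = 15 ⇒ 15 days.
Research is on the critical path; changing it to 10 makes that path 19 days.
No other chain overtakes it, so the finish is 19 days.

19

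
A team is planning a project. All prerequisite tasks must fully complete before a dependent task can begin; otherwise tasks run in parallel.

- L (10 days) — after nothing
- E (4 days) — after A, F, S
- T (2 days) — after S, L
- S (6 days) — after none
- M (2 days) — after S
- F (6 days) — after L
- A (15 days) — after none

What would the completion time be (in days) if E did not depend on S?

20

Before: longest chain L→F→E = 10+6+4 = 20, finish 20.
Dropping S→E doesn't change E's earliest start (16); another predecessor still binds.
New critical path: L→F→E = 10+6+4 = 20 ⇒ 20 days.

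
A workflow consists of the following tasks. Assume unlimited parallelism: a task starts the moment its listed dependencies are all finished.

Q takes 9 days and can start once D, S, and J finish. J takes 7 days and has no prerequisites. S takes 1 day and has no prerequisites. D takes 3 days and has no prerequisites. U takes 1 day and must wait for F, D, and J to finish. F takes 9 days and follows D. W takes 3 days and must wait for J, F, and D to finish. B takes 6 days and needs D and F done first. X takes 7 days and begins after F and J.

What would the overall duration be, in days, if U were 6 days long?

Critical path before the change: D→F→X = 3+9+7 = 19 giving 19 days.
U is off the critical path — its longest chain is 13 days, giving 6 of slack.
That remains the longest chain; total 19 days.

19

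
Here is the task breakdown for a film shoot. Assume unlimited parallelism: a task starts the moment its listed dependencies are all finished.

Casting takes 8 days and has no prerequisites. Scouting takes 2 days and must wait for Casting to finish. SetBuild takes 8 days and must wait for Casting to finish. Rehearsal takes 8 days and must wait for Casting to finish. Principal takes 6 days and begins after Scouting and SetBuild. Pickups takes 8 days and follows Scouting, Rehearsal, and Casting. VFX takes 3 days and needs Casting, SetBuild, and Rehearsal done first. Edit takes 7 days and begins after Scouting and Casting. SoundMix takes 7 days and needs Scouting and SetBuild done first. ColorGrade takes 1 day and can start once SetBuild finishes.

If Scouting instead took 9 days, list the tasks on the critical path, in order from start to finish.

Casting, Scouting, Pickups

As given, the longest chain is Casting→Rehearsal→Pickups = 8+8+8 = 24, so the finish is 24 days.
Scouting is off the critical path — its longest chain is 18 days, giving 6 of slack.
The binding chain switches to Casting→Scouting→Pickups = 8+9+8 = 25; finish 25 days.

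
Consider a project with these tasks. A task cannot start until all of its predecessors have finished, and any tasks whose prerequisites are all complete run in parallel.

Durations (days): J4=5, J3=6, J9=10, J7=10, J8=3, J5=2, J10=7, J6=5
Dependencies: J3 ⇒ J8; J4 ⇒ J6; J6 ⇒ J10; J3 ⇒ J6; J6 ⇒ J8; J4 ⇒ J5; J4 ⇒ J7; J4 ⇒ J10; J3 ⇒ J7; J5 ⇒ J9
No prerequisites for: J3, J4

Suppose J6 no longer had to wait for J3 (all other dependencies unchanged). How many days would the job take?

17

Original critical path: J3→J6→J10 = 6+5+7 = 18 ⇒ 18 days.
Without J3→J6, J6's earliest start moves from 6 to 5.
New critical path: J4→J5→J9 = 5+2+10 = 17 ⇒ 17 days.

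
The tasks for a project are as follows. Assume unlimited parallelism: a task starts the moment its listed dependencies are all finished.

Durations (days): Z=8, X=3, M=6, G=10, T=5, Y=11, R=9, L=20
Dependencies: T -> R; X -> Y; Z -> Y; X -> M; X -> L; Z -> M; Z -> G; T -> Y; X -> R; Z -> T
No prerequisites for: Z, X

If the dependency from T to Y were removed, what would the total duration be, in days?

Original critical path: Z→T→Y = 8+5+11 = 24 ⇒ 24 days.
Without T→Y, Y's earliest start moves from 13 to 8.
The longest chain is now X→L = 3+20 = 23, so the plan takes 23 days.

23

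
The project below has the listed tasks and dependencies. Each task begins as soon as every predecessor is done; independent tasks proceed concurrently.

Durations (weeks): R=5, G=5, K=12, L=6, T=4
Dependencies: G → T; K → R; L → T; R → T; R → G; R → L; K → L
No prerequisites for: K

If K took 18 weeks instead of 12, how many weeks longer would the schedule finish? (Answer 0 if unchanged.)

6

Baseline: K→R→L→T = 12+5+6+4 = 27 → 27 weeks.
Since K is critical, the +6 change carries straight to that chain (now 33 weeks).
The critical path is still K→R→L→T; finish is now 33 weeks.
Change in finish: 33 − 27 = +6 weeks.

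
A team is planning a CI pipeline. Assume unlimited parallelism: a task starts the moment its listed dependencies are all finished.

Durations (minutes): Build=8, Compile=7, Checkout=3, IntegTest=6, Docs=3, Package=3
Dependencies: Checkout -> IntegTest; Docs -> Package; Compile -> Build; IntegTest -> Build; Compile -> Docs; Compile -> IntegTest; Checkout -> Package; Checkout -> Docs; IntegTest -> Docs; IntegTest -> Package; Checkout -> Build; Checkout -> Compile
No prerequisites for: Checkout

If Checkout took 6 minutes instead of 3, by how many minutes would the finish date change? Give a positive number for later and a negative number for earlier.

3

As given, the longest chain is Checkout→Compile→IntegTest→Build = 3+7+6+8 = 24, so the finish is 24 minutes.
Since Checkout is critical, the +3 change carries straight to that chain (now 27 minutes).
The critical path is still Checkout→Compile→IntegTest→Build; finish is now 27 minutes.
Change in finish: 27 − 24 = +3 minutes.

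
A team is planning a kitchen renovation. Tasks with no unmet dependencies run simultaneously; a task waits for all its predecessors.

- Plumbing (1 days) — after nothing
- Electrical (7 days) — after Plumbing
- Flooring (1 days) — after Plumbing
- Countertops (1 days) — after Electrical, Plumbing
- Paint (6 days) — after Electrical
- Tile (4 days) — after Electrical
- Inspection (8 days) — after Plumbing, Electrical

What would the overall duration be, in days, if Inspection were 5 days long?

The binding path is Plumbing→Electrical→Inspection = 1+7+8 = 16; finish at 16 days.
Inspection is on the critical path; changing it to 5 makes that path 13 days.
Now Plumbing→Electrical→Paint = 1+7+6 = 14 is longest, so the finish becomes 14 days.

14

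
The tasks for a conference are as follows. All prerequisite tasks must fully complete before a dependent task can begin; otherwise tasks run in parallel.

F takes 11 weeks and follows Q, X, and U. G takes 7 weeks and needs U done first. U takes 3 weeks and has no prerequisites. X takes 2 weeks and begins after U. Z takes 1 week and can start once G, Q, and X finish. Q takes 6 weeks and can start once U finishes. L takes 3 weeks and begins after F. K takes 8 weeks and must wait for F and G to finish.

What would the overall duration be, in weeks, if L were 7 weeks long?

Actual critical path: U→Q→F→K = 3+6+11+8 = 28 ⇒ 28 weeks.
L has 5 weeks of float (longest path through it is 23).
That remains the longest chain; total 28 weeks.

28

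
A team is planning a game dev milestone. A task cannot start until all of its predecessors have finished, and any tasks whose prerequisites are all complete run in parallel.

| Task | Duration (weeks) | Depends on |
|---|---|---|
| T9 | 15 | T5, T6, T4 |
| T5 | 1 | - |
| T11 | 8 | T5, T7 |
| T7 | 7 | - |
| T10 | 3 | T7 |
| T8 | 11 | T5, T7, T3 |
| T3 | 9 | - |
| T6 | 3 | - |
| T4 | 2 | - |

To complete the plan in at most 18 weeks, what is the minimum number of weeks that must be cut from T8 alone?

2

Current finish: 20 weeks; target: 18.
T8 is on every critical path, so each week cut from T8 cuts the finish by one (this holds down to a finish of 18).
Need 20 − 18 = 2 weeks off T8 → T8 becomes 9 weeks, finish becomes 18.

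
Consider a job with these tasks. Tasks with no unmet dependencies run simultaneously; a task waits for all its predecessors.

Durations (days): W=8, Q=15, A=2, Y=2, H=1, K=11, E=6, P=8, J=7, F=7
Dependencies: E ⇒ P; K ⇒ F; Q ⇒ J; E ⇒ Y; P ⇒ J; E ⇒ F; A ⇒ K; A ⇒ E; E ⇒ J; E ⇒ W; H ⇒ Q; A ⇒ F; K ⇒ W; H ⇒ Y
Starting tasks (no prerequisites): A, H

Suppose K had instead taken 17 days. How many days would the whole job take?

As given, the longest chain is A→E→P→J = 2+6+8+7 = 23, so the finish is 23 days.
The longest path through K is only 21 days, so K has float 2.
New critical path: A→K→W = 2+17+8 = 27 ⇒ 27 days.

27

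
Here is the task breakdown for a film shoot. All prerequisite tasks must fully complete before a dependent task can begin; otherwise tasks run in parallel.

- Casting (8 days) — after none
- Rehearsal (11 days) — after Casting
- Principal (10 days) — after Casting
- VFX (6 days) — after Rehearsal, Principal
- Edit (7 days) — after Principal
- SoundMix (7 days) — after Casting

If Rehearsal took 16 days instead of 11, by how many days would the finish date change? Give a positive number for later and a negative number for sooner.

The binding path is Casting→Rehearsal→VFX = 8+11+6 = 25; finish at 25 days.
Since Rehearsal is critical, the +5 change carries straight to that chain (now 30 days).
That remains the longest chain; total 30 days.
Change in finish: 30 − 25 = +5 days.

5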